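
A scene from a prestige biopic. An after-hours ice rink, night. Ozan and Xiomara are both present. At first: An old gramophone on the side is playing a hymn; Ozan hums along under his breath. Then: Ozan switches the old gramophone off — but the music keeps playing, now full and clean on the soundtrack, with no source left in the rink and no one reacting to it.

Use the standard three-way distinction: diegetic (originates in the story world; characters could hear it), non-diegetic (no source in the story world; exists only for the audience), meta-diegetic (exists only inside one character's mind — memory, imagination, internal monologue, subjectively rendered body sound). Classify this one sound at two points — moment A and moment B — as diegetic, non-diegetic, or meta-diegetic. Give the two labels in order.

diegetic, non-diegetic

Moment A: an old gramophone is a real in-scene source and Ozan reacts to it → diegetic.
Moment B: there is no longer any in-world source and no one can hear it — it has become underscore → non-diegetic.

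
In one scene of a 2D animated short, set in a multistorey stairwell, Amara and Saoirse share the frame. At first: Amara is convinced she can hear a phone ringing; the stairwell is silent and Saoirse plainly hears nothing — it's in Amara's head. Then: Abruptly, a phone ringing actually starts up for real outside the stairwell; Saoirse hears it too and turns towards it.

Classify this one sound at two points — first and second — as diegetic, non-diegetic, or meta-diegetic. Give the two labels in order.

meta-diegetic, diegetic

First: only Amara 'hears' it — imagined, in her mind → meta-diegetic.
Second: now there's a real external source and Saoirse hears it too — in the story world → diegetic.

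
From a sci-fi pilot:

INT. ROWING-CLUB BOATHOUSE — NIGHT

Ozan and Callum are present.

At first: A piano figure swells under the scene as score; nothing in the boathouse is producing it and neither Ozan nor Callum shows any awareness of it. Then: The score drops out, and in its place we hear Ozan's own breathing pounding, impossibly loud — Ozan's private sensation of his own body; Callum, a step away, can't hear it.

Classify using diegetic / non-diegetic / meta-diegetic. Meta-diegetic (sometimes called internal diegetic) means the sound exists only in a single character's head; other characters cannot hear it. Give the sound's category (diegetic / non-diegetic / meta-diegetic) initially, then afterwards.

Initially: underscore with no in-world source, inaudible to the characters → non-diegetic.
Afterwards: the body sound is Ozan's subjective perception alone — Callum can't hear it → meta-diegetic.

non-diegetic, meta-diegetic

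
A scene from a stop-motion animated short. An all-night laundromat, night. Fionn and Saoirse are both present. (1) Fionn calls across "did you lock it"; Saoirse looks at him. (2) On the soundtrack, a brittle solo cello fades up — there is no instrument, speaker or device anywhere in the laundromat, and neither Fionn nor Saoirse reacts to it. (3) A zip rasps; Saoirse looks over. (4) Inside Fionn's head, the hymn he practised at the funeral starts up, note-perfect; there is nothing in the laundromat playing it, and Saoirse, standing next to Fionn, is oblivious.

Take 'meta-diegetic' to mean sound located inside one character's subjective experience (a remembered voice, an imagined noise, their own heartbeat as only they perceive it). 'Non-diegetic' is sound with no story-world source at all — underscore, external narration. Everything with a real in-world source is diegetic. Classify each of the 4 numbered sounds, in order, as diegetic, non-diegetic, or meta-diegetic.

(1) Fionn is a character speaking aloud in the scene → diegetic.
(2) score with no on-screen or off-screen source; it exists for the audience alone → non-diegetic.
Sound (3): an in-world source (a zip); characters could hear it, so diegetic.
(4) is meta-diegetic: remembered music, private to Fionn — Saoirse is oblivious because it isn't in the room.

diegetic, non-diegetic, diegetic, meta-diegetic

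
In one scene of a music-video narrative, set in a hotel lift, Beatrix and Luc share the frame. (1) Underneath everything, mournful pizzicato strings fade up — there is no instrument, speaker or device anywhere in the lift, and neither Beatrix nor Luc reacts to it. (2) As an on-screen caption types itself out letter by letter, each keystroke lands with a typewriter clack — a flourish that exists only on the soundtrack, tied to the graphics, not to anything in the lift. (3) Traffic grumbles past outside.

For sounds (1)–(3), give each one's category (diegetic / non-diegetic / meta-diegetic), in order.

Sound (1): nothing in the lift produces it and the characters don't hear it — pure soundtrack, so non-diegetic.
Sound (2): it accompanies on-screen graphics, not anything inside the story world, so non-diegetic.
Sound (3): it's the actual ambient sound of the location, so diegetic.

non-diegetic, non-diegetic, diegetic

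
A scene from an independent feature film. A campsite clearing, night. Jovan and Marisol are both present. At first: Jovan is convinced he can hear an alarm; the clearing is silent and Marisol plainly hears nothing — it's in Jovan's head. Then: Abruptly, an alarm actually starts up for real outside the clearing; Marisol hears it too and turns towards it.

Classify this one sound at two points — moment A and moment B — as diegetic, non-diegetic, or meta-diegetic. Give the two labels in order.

Moment A: only Jovan 'hears' it — imagined, in his mind → meta-diegetic.
Moment B: now there's a real external source and Marisol hears it too — in the story world → diegetic.

meta-diegetic, diegetic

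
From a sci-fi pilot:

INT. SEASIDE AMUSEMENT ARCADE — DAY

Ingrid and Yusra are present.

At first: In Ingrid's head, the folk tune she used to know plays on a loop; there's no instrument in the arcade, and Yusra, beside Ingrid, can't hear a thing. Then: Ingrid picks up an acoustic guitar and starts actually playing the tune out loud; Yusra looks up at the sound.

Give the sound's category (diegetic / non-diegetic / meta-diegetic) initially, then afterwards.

meta-diegetic, diegetic

Initially: the tune exists only as Ingrid's private memory; Yusra can't hear it → meta-diegetic.
Afterwards: Ingrid is now producing it live on an acoustic guitar, in the room, and Yusra hears it → diegetic.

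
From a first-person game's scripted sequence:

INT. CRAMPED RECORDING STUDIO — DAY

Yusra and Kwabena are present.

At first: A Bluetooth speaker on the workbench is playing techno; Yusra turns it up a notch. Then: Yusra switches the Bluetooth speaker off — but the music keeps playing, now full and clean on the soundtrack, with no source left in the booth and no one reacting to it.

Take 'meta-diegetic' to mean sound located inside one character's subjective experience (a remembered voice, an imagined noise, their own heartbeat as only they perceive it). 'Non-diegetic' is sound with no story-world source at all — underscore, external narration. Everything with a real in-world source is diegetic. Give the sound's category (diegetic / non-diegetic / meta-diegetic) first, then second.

First: a Bluetooth speaker is a real in-scene source and Yusra reacts to it → diegetic.
Second: there is no longer any in-world source and no one can hear it — it has become underscore → non-diegetic.

diegetic, non-diegetic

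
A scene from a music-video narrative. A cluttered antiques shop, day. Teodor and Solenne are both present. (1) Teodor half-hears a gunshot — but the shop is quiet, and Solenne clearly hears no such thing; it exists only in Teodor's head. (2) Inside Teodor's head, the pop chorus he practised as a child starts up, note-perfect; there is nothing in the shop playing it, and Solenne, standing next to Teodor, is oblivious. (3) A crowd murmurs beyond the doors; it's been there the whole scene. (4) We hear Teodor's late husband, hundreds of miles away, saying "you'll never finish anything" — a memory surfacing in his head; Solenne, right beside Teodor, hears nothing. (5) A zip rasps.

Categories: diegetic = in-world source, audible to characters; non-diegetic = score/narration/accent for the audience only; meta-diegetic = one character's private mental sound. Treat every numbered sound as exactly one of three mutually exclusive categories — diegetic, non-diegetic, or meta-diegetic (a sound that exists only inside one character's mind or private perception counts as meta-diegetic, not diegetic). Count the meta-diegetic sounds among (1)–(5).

Sound (1): subjective to Teodor: the shop is silent and Solenne hears nothing, so meta-diegetic.
Sound (2): remembered music, private to Teodor — Solenne is oblivious because it isn't in the room, so meta-diegetic.
Sound (3): a crowd is part of the location's real environment, so diegetic.
(4) is meta-diegetic: a remembered line, private to Teodor — not present in the room, not audible to Solenne.
(5) the sound comes from a zip physically present in the location → diegetic.
Meta-diegetic: (1), (2), (4) — that's 3.

3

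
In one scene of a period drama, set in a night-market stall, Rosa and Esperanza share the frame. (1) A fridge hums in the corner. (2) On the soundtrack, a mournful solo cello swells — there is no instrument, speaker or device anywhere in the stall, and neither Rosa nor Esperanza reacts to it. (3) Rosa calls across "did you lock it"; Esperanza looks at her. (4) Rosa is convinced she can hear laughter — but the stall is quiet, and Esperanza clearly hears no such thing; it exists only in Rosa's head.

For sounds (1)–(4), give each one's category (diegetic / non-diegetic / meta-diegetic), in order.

(1) is diegetic: a fridge is part of the location's real environment.
(2) nothing in the stall produces it and the characters don't hear it — pure soundtrack → non-diegetic.
Sound (3): on-screen dialogue — Rosa speaks and Esperanza is there to hear, so diegetic.
(4) subjective to Rosa: the stall is silent and Esperanza hears nothing → meta-diegetic.

diegetic, non-diegetic, diegetic, meta-diegetic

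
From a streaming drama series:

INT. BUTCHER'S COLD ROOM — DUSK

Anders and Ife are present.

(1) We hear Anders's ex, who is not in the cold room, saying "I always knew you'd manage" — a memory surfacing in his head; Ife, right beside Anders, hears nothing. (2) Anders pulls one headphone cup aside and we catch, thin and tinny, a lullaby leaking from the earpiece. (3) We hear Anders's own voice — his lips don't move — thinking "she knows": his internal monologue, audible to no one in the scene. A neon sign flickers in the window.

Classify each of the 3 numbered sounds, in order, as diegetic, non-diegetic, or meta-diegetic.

Sound (1): it's Anders's recollection rendered as sound; the other character can't hear it, so meta-diegetic.
(2) is diegetic: it's leaking from a physical pair of headphones in the scene.
Sound (3): it's Anders's unspoken thought, heard only by the audience via his subjectivity, so meta-diegetic.

meta-diegetic, diegetic, meta-diegetic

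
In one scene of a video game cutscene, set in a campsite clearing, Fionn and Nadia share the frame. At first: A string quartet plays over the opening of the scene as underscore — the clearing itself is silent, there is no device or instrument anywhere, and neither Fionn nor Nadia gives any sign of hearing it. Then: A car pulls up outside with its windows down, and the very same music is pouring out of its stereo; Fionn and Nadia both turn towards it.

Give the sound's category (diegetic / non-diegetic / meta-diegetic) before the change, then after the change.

Before the change: no in-world source exists and no character can hear it — underscore → non-diegetic.
After the change: the car stereo is now a real source in the story world and the characters hear it → diegetic.

non-diegetic, diegetic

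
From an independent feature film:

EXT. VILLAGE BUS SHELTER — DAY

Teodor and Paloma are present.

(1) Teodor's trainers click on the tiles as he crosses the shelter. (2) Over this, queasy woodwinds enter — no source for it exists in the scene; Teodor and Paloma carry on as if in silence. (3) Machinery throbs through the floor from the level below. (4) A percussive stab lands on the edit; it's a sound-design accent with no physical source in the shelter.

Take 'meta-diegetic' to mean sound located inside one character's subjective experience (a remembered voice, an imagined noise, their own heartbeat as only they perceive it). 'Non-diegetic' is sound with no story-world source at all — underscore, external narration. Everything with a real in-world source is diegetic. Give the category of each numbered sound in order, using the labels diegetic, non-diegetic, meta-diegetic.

diegetic, non-diegetic, diegetic, non-diegetic

Sound (1): it's the physical sound of Teodor moving in the space, so diegetic.
Sound (2): nothing in the shelter produces it and the characters don't hear it — pure soundtrack, so non-diegetic.
Sound (3): ambient/room sound belonging to the story's physical space, so diegetic.
(4) is non-diegetic: an editorial stinger — it belongs to the cut, not the story world.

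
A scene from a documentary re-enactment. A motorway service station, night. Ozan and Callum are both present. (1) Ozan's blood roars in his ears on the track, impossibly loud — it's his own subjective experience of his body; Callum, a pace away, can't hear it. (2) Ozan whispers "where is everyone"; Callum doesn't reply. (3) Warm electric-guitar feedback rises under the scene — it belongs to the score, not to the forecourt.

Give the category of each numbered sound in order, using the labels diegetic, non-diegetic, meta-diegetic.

meta-diegetic, diegetic, non-diegetic

(1) point-of-audition from inside Ozan's body; not a sound in the room → meta-diegetic.
(2) Ozan is a character speaking aloud in the scene → diegetic.
Sound (3): it has no source in the story world and no character can hear it — it's underscore, so non-diegetic.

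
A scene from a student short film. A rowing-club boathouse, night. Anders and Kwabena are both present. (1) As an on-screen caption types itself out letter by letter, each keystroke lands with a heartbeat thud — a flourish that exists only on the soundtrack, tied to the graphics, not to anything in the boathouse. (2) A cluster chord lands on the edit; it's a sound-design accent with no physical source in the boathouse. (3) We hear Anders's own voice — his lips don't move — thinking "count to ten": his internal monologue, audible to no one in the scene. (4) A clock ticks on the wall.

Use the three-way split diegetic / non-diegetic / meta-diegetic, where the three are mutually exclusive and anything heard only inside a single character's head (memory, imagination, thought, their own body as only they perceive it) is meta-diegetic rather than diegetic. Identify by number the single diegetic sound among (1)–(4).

(1) it accompanies on-screen graphics, not anything inside the story world → non-diegetic.
(2) is non-diegetic: nothing in the scene produces it; it's an accent added for the audience.
(3) it's Anders's unspoken thought, heard only by the audience via his subjectivity → meta-diegetic.
Sound (4): the sound comes from a clock physically present in the location, so diegetic.
Only (4) is diegetic.

4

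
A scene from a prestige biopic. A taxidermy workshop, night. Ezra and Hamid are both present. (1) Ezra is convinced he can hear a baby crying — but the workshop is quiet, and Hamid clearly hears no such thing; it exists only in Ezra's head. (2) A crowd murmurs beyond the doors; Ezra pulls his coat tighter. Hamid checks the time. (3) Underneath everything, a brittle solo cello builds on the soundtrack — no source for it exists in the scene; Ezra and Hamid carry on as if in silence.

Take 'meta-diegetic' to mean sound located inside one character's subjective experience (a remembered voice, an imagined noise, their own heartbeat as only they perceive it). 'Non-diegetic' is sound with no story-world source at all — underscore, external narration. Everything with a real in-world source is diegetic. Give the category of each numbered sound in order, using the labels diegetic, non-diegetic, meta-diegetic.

Sound (1): subjective to Ezra: the workshop is silent and Hamid hears nothing, so meta-diegetic.
(2) ambient/room sound belonging to the story's physical space → diegetic.
Sound (3): score with no on-screen or off-screen source; it exists for the audience alone, so non-diegetic.

meta-diegetic, diegetic, non-diegetic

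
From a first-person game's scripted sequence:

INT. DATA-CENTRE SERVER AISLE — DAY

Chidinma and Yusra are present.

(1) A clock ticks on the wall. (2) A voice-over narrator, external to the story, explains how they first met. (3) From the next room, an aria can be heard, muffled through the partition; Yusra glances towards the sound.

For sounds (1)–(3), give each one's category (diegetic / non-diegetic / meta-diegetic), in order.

Sound (1): a clock is a real object/event in the scene's world, so diegetic.
(2) is non-diegetic: the narrator exists outside the story world, addressing only the audience.
(3) is diegetic: off-screen diegetic: the source is out of frame but still in the story's space.

diegetic, non-diegetic, diegetic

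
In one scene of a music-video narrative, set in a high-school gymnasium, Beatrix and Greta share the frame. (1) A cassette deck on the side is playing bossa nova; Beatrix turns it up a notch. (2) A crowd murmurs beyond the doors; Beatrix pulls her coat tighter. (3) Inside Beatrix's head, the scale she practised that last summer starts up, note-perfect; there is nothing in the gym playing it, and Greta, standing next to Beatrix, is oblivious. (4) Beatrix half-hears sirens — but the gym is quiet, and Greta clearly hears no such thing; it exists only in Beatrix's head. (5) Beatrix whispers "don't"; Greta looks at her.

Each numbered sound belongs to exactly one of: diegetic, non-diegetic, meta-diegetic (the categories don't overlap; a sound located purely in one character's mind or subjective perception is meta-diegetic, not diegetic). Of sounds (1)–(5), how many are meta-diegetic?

Sound (1): a cassette deck is a physical source in the scene and Beatrix reacts to it, so diegetic.
(2) it's the actual ambient sound of the location → diegetic.
(3) is meta-diegetic: it lives in Beatrix's subjectivity, not in the gym.
Sound (4): subjective to Beatrix: the gym is silent and Greta hears nothing, so meta-diegetic.
(5) is diegetic: on-screen dialogue — Beatrix speaks and Greta is there to hear.
Meta-diegetic: (3), (4) — that's 2.

2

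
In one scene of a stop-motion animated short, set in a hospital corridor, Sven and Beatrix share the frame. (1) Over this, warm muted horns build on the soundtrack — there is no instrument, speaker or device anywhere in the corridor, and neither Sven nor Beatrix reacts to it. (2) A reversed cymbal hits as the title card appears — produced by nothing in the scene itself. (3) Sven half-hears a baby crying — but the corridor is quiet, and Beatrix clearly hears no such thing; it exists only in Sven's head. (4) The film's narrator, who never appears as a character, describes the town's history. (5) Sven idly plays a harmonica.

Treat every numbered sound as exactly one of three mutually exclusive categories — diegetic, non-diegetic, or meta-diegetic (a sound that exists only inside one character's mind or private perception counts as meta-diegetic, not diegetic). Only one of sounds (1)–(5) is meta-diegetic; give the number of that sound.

(1) it has no source in the story world and no character can hear it — it's underscore → non-diegetic.
Sound (2): an editorial stinger — it belongs to the cut, not the story world, so non-diegetic.
Sound (3): subjective to Sven: the corridor is silent and Beatrix hears nothing, so meta-diegetic.
(4) is non-diegetic: the narrator exists outside the story world, addressing only the audience.
Sound (5): Sven is producing the music live, in the story world, so diegetic.
Only (3) is meta-diegetic.

3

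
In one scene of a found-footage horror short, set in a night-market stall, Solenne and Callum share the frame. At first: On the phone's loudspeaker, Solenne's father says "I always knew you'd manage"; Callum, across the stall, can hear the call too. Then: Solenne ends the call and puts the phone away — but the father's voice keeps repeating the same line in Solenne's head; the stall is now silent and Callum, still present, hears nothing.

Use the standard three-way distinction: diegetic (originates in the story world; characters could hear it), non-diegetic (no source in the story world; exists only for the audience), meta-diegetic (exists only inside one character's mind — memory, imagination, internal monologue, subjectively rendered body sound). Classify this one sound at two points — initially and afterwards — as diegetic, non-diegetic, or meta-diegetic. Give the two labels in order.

Initially: the loudspeaker is an in-world source; both Solenne and Callum hear the call → diegetic.
Afterwards: with the phone off, the voice continues only as Solenne's private mental replay — Callum can't hear it → meta-diegetic.

diegetic, meta-diegetic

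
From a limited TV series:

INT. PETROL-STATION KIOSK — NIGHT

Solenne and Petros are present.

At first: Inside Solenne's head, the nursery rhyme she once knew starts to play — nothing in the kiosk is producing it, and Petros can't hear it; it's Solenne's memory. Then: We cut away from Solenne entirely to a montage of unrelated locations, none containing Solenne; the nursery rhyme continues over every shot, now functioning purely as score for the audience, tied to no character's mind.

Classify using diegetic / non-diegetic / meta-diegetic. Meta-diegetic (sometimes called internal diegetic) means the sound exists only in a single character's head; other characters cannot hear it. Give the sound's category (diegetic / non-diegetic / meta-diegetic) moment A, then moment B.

Moment A: the music lives inside Solenne's mind alone; Petros can't hear it → meta-diegetic.
Moment B: once it plays over shots Solenne isn't in, detached from any character's subjectivity, it's conventional underscore → non-diegetic.

meta-diegetic, non-diegetic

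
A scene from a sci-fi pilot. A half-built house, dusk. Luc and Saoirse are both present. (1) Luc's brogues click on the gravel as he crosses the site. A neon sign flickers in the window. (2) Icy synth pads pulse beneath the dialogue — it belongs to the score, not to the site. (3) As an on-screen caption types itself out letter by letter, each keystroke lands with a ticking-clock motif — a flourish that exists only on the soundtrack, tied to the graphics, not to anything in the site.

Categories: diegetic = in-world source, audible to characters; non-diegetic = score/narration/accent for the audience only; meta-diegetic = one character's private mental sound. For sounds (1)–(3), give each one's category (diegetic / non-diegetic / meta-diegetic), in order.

(1) Luc's footsteps are produced in the story world → diegetic.
(2) is non-diegetic: nothing in the site produces it and the characters don't hear it — pure soundtrack.
(3) is non-diegetic: the caption isn't part of the story world, so neither is the sound tied to it.

diegetic, non-diegetic, non-diegetic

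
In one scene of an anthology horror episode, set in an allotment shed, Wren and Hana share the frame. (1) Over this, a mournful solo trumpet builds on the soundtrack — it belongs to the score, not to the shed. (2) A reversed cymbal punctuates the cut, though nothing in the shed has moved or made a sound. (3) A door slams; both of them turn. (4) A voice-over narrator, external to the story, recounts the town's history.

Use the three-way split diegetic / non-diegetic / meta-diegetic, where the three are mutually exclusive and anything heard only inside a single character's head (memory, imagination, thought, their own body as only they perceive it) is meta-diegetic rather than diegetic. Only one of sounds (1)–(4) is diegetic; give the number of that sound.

3

(1) it has no source in the story world and no character can hear it — it's underscore → non-diegetic.
(2) is non-diegetic: nothing in the scene produces it; it's an accent added for the audience.
(3) is diegetic: a door is a real object/event in the scene's world.
Sound (4): external voice-over — not a character, not heard by anyone in the scene, so non-diegetic.
Only (3) is diegetic.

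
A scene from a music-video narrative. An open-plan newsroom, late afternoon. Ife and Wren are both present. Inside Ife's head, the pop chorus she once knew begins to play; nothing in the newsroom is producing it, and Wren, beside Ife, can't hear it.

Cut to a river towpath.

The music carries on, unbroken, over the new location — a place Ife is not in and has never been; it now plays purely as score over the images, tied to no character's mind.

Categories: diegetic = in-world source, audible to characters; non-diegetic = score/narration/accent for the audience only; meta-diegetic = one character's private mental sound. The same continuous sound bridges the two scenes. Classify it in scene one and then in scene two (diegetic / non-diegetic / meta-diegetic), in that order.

meta-diegetic, non-diegetic

Scene one: the music exists only inside Ife's mind; Wren can't hear it → meta-diegetic.
Scene two: it's detached from Ife entirely and plays over unrelated images with no in-world source — conventional underscore → non-diegetic.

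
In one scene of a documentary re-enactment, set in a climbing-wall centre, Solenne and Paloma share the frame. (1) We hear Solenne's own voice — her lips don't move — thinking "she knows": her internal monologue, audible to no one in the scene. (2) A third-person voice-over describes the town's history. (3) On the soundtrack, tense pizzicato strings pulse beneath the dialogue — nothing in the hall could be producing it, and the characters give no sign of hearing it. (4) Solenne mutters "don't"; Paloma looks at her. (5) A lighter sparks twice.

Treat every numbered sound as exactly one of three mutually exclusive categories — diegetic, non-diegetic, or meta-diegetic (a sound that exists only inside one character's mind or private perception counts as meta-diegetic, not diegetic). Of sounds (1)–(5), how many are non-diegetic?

2

(1) Solenne's thought-voice: a private mental sound no other character can hear → meta-diegetic.
(2) external voice-over — not a character, not heard by anyone in the scene → non-diegetic.
(3) is non-diegetic: it has no source in the story world and no character can hear it — it's underscore.
(4) is diegetic: on-screen dialogue — Solenne speaks and Paloma is there to hear.
(5) is diegetic: a lighter is a real object/event in the scene's world.
So 2 of the 5 are non-diegetic: (2), (3).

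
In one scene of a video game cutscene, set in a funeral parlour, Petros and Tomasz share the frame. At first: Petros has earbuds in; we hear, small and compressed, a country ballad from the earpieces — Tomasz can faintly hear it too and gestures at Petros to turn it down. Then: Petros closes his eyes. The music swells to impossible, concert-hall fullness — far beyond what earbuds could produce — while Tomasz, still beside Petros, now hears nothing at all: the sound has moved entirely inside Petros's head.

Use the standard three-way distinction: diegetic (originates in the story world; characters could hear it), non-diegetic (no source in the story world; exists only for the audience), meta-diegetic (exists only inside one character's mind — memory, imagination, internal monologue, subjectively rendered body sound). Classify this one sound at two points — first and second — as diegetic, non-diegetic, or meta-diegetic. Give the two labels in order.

First: the earbuds are a physical source both characters can hear → diegetic.
Second: the music now exists only as Petros's subjective experience; Tomasz can no longer hear it → meta-diegetic.

diegetic, meta-diegetic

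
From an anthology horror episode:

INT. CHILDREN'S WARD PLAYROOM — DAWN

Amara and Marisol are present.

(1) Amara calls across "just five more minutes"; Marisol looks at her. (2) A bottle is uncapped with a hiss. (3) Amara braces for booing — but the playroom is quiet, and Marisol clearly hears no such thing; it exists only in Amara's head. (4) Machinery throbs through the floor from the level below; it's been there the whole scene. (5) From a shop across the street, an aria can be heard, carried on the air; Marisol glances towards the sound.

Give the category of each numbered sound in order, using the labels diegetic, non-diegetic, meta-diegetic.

Sound (1): spoken by a character present in the story world, so diegetic.
(2) an in-world source (a bottle); characters could hear it → diegetic.
Sound (3): subjective to Amara: the playroom is silent and Marisol hears nothing, so meta-diegetic.
(4) machinery is part of the location's real environment → diegetic.
Sound (5): off-screen diegetic: the source is out of frame but still in the story's space, so diegetic.

diegetic, diegetic, meta-diegetic, diegetic, diegetic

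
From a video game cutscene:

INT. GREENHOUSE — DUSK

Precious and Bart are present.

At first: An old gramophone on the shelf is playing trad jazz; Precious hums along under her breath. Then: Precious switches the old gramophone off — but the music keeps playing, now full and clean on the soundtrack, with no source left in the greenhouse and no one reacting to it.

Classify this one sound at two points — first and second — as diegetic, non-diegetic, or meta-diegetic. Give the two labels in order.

First: an old gramophone is a real in-scene source and Precious reacts to it → diegetic.
Second: there is no longer any in-world source and no one can hear it — it has become underscore → non-diegetic.

diegetic, non-diegetic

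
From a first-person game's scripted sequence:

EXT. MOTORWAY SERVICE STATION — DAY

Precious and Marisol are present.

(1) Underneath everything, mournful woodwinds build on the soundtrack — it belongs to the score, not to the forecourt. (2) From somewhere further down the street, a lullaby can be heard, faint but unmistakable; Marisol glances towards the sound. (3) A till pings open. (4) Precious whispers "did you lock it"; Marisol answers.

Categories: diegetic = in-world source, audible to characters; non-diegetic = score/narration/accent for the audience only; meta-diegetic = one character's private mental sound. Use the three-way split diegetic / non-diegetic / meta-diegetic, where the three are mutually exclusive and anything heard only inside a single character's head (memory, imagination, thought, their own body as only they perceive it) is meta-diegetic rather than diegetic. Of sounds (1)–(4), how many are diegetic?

3

Sound (1): nothing in the forecourt produces it and the characters don't hear it — pure soundtrack, so non-diegetic.
(2) is diegetic: it's coming from somewhere further down the street — a location within the story world — and Marisol reacts.
(3) is diegetic: an in-world source (a till); characters could hear it.
(4) Precious is a character speaking aloud in the scene → diegetic.
Diegetic: (2), (3), (4) — that's 3.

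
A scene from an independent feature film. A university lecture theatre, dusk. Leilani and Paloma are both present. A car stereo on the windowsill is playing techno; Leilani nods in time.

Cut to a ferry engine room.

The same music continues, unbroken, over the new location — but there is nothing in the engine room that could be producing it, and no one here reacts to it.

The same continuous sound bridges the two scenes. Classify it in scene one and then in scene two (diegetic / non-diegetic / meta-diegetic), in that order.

Scene one: a car stereo is an on-screen source and Leilani reacts to it → diegetic.
Scene two: there is no source in the engine room and no one hears it — it's now underscore → non-diegetic.

diegetic, non-diegetic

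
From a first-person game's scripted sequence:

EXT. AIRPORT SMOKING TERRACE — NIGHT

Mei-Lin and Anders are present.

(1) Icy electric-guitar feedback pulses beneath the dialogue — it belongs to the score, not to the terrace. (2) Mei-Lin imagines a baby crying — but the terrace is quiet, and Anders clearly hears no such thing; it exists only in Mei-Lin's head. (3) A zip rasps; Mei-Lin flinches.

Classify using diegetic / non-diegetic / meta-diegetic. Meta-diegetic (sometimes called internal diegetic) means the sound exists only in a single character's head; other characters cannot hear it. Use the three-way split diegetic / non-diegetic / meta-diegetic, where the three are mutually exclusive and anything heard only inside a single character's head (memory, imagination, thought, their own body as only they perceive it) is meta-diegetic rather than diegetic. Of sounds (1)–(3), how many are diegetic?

(1) it has no source in the story world and no character can hear it — it's underscore → non-diegetic.
Sound (2): the sound is imagined by Mei-Lin; nothing in the story world is producing it and Anders can't hear it, so meta-diegetic.
(3) is diegetic: an in-world source (a zip); characters could hear it.
So 1 of the 3 is diegetic: (3).

1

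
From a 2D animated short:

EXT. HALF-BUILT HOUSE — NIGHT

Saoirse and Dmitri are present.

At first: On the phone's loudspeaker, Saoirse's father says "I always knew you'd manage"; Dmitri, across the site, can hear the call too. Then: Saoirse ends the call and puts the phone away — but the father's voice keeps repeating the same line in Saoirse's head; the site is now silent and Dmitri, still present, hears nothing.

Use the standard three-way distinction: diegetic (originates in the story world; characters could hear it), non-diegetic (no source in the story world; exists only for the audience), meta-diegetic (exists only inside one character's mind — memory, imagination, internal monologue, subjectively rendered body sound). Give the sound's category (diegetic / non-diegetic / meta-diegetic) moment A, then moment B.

Moment A: the loudspeaker is an in-world source; both Saoirse and Dmitri hear the call → diegetic.
Moment B: with the phone off, the voice continues only as Saoirse's private mental replay — Dmitri can't hear it → meta-diegetic.

diegetic, meta-diegetic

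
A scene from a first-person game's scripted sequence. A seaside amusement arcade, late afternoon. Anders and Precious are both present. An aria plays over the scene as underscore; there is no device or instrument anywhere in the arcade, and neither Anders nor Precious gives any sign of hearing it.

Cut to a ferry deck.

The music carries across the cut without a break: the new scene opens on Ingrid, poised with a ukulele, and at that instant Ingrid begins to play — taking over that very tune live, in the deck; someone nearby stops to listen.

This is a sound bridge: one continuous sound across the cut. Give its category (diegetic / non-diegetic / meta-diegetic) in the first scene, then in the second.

non-diegetic, diegetic

Scene one: there's no in-world source anywhere and no character hears it — underscore for the audience only → non-diegetic.
Scene two: from the moment Ingrid starts playing, the tune is being performed on a ukulele inside the story world and another character hears it → diegetic.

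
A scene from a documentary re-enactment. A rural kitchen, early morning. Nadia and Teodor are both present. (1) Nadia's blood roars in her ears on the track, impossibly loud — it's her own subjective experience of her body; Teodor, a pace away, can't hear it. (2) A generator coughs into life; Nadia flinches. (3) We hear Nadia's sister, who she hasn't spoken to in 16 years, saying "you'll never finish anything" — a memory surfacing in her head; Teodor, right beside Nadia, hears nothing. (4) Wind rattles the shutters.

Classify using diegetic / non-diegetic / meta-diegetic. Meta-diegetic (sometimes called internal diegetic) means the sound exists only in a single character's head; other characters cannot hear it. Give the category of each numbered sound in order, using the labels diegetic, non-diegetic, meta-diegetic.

meta-diegetic, diegetic, meta-diegetic, diegetic

(1) is meta-diegetic: it's Nadia's internal bodily sensation rendered as sound; only Nadia 'hears' it.
Sound (2): the sound comes from a generator physically present in the location, so diegetic.
(3) is meta-diegetic: the voice is a memory playing only inside Nadia's mind; Teodor can't hear it.
(4) ambient/room sound belonging to the story's physical space → diegetic.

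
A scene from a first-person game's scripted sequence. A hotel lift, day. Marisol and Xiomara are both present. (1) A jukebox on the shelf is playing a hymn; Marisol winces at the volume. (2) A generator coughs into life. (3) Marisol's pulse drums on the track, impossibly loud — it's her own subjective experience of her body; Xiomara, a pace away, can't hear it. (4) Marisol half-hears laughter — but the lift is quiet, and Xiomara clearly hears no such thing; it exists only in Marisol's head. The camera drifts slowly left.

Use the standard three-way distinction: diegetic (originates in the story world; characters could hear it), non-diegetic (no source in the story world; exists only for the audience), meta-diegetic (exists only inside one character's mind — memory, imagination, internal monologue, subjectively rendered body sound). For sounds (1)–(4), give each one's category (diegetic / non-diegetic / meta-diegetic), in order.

Sound (1): the music comes from an on-screen device that Marisol responds to, so diegetic.
(2) is diegetic: the sound comes from a generator physically present in the location.
(3) point-of-audition from inside Marisol's body; not a sound in the room → meta-diegetic.
Sound (4): the sound is imagined by Marisol; nothing in the story world is producing it and Xiomara can't hear it, so meta-diegetic.

diegetic, diegetic, meta-diegetic, meta-diegetic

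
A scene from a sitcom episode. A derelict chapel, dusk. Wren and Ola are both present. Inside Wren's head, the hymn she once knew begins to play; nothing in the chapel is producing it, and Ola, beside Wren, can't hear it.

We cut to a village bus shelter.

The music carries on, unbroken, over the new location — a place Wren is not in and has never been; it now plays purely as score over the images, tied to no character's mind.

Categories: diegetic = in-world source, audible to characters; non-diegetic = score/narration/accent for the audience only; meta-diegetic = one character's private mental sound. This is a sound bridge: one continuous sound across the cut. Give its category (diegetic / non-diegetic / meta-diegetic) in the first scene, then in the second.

Scene one: the music exists only inside Wren's mind; Ola can't hear it → meta-diegetic.
Scene two: it's detached from Wren entirely and plays over unrelated images with no in-world source — conventional underscore → non-diegetic.

meta-diegetic, non-diegetic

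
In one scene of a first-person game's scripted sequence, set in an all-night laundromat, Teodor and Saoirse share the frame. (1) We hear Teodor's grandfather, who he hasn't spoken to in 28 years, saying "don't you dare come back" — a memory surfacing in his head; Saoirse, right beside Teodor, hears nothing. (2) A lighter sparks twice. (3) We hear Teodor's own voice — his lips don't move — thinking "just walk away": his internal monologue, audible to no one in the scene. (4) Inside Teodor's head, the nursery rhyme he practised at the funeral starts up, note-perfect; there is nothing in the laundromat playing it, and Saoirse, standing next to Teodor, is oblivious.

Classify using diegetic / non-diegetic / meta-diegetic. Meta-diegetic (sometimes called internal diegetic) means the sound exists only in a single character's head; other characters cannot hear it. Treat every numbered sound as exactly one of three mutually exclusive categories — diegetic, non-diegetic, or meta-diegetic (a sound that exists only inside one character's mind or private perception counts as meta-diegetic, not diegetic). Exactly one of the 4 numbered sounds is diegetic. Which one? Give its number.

2

Sound (1): the voice is a memory playing only inside Teodor's mind; Saoirse can't hear it, so meta-diegetic.
(2) an in-world source (a lighter); characters could hear it → diegetic.
(3) is meta-diegetic: it's Teodor's unspoken thought, heard only by the audience via his subjectivity.
Sound (4): the music is a memory playing inside Teodor's mind alone; no real-world source, Saoirse can't hear it, so meta-diegetic.
Only (2) is diegetic.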